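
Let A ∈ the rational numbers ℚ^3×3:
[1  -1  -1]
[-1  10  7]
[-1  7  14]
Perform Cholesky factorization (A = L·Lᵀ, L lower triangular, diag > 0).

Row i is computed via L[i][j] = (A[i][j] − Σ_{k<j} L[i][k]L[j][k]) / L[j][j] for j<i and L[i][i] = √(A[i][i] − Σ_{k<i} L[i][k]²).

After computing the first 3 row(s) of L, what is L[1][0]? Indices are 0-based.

L[1][0] = -1

Step 1: L[0][0] = √(1) = 1.
  L[1][0] = (-1) / L[0][0] = -1.
Step 2: L[1][1] = √(9) = 3.
  L[2][0] = (-1) / L[0][0] = -1.
  L[2][1] = (6) / L[1][1] = 2.
Step 3: L[2][2] = √(9) = 3.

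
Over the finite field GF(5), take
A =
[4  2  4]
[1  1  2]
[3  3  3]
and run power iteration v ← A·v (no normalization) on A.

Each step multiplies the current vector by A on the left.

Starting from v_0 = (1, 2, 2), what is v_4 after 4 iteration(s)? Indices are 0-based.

v_4 = (4, 3, 4)

v_0 = (1, 2, 2).
v_1 = A·v_0 = (1, 2, 0).
v_2 = A·v_1 = (3, 3, 4).
v_3 = A·v_2 = (4, 4, 0).
v_4 = A·v_3 = (4, 3, 4).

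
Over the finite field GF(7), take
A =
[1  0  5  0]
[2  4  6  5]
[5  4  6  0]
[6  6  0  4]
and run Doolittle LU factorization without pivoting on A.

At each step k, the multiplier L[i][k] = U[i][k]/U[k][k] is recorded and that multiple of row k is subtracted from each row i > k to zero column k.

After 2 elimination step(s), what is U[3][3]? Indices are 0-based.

U[3][3] = 0

k=0: U[0][0]=1
  eliminate (1,0): mult=2, new row 1: (0, 4, 3, 5); set L[1][0]=2
  eliminate (2,0): mult=5, new row 2: (0, 4, 2, 0); set L[2][0]=5
  eliminate (3,0): mult=6, new row 3: (0, 6, 5, 4); set L[3][0]=6
k=1: U[1][1]=4
  eliminate (2,1): mult=1, new row 2: (0, 0, 6, 2); set L[2][1]=1
  eliminate (3,1): mult=5, new row 3: (0, 0, 4, 0); set L[3][1]=5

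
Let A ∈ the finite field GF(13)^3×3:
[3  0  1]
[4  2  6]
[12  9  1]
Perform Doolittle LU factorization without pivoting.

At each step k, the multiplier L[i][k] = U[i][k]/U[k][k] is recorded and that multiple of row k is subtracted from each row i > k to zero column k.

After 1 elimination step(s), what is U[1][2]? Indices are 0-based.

Step 1: pivot at (0,0) is 3.
  row1 ← row1 − (10)·row0  ⇒  L[1][0]=10, U row1=(0, 2, 9)
  row2 ← row2 − (4)·row0  ⇒  L[2][0]=4, U row2=(0, 9, 10)

U[1][2] = 9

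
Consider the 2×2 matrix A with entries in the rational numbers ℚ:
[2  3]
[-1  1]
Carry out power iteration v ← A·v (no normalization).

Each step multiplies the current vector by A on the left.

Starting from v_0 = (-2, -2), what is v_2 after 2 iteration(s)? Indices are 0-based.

v_2 = (-20, 10)

v_0 = (-2, -2).
v_1 = A·v_0 = (-10, 0).
v_2 = A·v_1 = (-20, 10).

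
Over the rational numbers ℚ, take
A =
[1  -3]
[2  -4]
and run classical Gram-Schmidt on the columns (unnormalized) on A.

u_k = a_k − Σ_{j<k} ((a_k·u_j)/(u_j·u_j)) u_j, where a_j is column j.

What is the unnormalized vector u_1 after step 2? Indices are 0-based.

Step 1: u_0 = a_0 = (1, 2).
Step 2: u_1 = a_1 − (-11/5)·u_0 = (-4/5, 2/5).

u_1 = (-4/5, 2/5)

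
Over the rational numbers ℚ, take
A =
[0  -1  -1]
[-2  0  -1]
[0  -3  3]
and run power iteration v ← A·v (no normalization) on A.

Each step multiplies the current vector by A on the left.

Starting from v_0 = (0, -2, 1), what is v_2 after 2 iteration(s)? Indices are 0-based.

v_0 = (0, -2, 1).
v_1 = A·v_0 = (1, -1, 9).
v_2 = A·v_1 = (-8, -11, 30).

v_2 = (-8, -11, 30)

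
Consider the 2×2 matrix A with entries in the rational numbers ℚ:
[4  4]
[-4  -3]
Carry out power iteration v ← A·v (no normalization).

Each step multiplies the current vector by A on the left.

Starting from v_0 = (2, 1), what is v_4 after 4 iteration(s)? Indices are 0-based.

v_4 = (-60, 89)

v_0 = (2, 1).
v_1 = A·v_0 = (12, -11).
v_2 = A·v_1 = (4, -15).
v_3 = A·v_2 = (-44, 29).
v_4 = A·v_3 = (-60, 89).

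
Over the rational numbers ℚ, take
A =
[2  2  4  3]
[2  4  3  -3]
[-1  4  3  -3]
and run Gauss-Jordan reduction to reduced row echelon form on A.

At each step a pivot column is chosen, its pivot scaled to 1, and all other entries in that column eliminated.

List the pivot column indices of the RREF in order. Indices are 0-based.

pivot columns: 0, 1, 2

pivot(0,0)=2: scale R0 → (1, 1, 2, 3/2)
  clear (1,0): R1 −= (2)R0 → (0, 2, -1, -6)
  clear (2,0): R2 −= (-1)R0 → (0, 5, 5, -3/2)
pivot(1,1)=2: scale R1 → (0, 1, -1/2, -3)
  clear (0,1): R0 −= (1)R1 → (1, 0, 5/2, 9/2)
  clear (2,1): R2 −= (5)R1 → (0, 0, 15/2, 27/2)
pivot(2,2)=15/2: scale R2 → (0, 0, 1, 9/5)
  clear (0,2): R0 −= (5/2)R2 → (1, 0, 0, 0)
  clear (1,2): R1 −= (-1/2)R2 → (0, 1, 0, -21/10)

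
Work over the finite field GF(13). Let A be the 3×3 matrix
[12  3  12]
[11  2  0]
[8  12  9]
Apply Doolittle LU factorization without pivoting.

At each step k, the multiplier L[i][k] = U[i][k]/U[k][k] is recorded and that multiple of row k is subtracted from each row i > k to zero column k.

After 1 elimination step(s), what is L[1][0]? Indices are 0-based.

L[1][0] = 2

[col 0] pivot 12
  R1 -= 2*R0 → (0, 9, 2)  (L[1][0] := 2)
  R2 -= 5*R0 → (0, 10, 1)  (L[2][0] := 5)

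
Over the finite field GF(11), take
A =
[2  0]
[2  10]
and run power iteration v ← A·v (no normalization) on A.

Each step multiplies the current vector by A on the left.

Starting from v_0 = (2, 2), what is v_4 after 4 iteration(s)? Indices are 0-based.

v_4 = (10, 0)

v_0 = (2, 2).
v_1 = A·v_0 = (4, 2).
v_2 = A·v_1 = (8, 6).
v_3 = A·v_2 = (5, 10).
v_4 = A·v_3 = (10, 0).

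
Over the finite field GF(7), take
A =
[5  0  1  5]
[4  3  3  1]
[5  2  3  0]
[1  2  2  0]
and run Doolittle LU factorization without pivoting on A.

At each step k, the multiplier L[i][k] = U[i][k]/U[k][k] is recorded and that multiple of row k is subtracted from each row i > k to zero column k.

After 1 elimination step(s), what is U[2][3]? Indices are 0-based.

U[2][3] = 2

Step 1: pivot at (0,0) is 5.
  row1 ← row1 − (5)·row0  ⇒  L[1][0]=5, U row1=(0, 3, 5, 4)
  row2 ← row2 − (1)·row0  ⇒  L[2][0]=1, U row2=(0, 2, 2, 2)
  row3 ← row3 − (3)·row0  ⇒  L[3][0]=3, U row3=(0, 2, 6, 6)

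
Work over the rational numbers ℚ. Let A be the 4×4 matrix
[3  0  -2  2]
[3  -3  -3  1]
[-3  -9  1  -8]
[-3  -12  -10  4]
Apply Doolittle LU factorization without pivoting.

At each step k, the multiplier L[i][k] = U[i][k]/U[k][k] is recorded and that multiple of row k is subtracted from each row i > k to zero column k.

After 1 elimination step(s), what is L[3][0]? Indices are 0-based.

L[3][0] = -1

Step 1: pivot at (0,0) is 3.
  row1 ← row1 − (1)·row0  ⇒  L[1][0]=1, U row1=(0, -3, -1, -1)
  row2 ← row2 − (-1)·row0  ⇒  L[2][0]=-1, U row2=(0, -9, -1, -6)
  row3 ← row3 − (-1)·row0  ⇒  L[3][0]=-1, U row3=(0, -12, -12, 6)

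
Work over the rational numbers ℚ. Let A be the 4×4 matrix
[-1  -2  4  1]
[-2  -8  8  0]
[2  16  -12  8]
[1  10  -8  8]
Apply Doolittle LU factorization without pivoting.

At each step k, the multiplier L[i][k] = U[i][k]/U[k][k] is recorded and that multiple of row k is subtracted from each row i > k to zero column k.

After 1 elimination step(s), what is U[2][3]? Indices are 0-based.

U[2][3] = 10

[col 0] pivot -1
  R1 -= 2*R0 → (0, -4, 0, -2)  (L[1][0] := 2)
  R2 -= -2*R0 → (0, 12, -4, 10)  (L[2][0] := -2)
  R3 -= -1*R0 → (0, 8, -4, 9)  (L[3][0] := -1)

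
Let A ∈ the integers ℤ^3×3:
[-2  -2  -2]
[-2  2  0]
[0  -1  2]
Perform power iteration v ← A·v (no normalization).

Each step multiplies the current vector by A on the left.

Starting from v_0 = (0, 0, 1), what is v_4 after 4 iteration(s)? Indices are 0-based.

v_4 = (8, 48, 0)

v_0 = (0, 0, 1).
v_1 = A·v_0 = (-2, 0, 2).
v_2 = A·v_1 = (0, 4, 4).
v_3 = A·v_2 = (-16, 8, 4).
v_4 = A·v_3 = (8, 48, 0).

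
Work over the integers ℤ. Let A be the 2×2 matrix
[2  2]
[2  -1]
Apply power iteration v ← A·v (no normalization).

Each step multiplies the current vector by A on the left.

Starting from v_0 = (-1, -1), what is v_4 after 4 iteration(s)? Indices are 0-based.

v_4 = (-94, -55)

v_0 = (-1, -1).
v_1 = A·v_0 = (-4, -1).
v_2 = A·v_1 = (-10, -7).
v_3 = A·v_2 = (-34, -13).
v_4 = A·v_3 = (-94, -55).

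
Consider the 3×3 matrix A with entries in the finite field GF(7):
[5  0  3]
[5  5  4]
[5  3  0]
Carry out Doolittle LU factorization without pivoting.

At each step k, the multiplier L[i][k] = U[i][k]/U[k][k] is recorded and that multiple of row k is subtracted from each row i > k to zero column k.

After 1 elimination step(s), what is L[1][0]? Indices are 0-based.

k=0: U[0][0]=5
  eliminate (1,0): mult=1, new row 1: (0, 5, 1); set L[1][0]=1
  eliminate (2,0): mult=1, new row 2: (0, 3, 4); set L[2][0]=1

L[1][0] = 1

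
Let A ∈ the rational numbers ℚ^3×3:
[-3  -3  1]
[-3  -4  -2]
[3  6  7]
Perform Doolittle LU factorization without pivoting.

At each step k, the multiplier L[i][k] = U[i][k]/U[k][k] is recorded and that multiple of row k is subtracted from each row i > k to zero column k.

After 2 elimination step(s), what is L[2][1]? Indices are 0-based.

Step 1: pivot at (0,0) is -3.
  row1 ← row1 − (1)·row0  ⇒  L[1][0]=1, U row1=(0, -1, -3)
  row2 ← row2 − (-1)·row0  ⇒  L[2][0]=-1, U row2=(0, 3, 8)
Step 2: pivot at (1,1) is -1.
  row2 ← row2 − (-3)·row1  ⇒  L[2][1]=-3, U row2=(0, 0, -1)

L[2][1] = -3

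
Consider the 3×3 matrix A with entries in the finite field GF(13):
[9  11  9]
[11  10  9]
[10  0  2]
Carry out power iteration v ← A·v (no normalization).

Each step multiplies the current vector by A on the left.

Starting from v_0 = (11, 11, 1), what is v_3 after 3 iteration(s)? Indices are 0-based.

v_3 = (0, 5, 4)

v_0 = (11, 11, 1).
v_1 = A·v_0 = (8, 6, 8).
v_2 = A·v_1 = (2, 12, 5).
v_3 = A·v_2 = (0, 5, 4).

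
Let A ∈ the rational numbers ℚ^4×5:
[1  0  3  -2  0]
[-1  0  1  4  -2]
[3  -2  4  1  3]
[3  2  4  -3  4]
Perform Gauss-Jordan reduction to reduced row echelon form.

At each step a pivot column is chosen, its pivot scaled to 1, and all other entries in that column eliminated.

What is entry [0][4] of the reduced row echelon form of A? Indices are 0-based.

M[0][4] = 59/30

pivot(0,0)=1: scale R0 → (1, 0, 3, -2, 0)
  clear (1,0): R1 −= (-1)R0 → (0, 0, 4, 2, -2)
  clear (2,0): R2 −= (3)R0 → (0, -2, -5, 7, 3)
  clear (3,0): R3 −= (3)R0 → (0, 2, -5, 3, 4)
pivot(1,1): swap R1↔R2
pivot(1,1)=-2: scale R1 → (0, 1, 5/2, -7/2, -3/2)
  clear (3,1): R3 −= (2)R1 → (0, 0, -10, 10, 7)
pivot(2,2)=4: scale R2 → (0, 0, 1, 1/2, -1/2)
  clear (0,2): R0 −= (3)R2 → (1, 0, 0, -7/2, 3/2)
  clear (1,2): R1 −= (5/2)R2 → (0, 1, 0, -19/4, -1/4)
  clear (3,2): R3 −= (-10)R2 → (0, 0, 0, 15, 2)
pivot(3,3)=15: scale R3 → (0, 0, 0, 1, 2/15)
  clear (0,3): R0 −= (-7/2)R3 → (1, 0, 0, 0, 59/30)
  clear (1,3): R1 −= (-19/4)R3 → (0, 1, 0, 0, 23/60)
  clear (2,3): R2 −= (1/2)R3 → (0, 0, 1, 0, -17/30)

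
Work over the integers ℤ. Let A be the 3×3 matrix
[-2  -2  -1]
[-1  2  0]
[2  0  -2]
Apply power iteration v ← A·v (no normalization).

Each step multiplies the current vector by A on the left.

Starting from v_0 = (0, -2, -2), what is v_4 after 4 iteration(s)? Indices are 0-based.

v_4 = (-16, -80, 128)

v_0 = (0, -2, -2).
v_1 = A·v_0 = (6, -4, 4).
v_2 = A·v_1 = (-8, -14, 4).
v_3 = A·v_2 = (40, -20, -24).
v_4 = A·v_3 = (-16, -80, 128).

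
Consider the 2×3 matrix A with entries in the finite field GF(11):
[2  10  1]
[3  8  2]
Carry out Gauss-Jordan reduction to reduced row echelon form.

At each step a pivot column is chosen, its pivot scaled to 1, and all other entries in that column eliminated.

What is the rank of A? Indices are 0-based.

rank = 2

pivot(0,0)=2: scale R0 → (1, 5, 6)
  clear (1,0): R1 −= (3)R0 → (0, 4, 6)
pivot(1,1)=4: scale R1 → (0, 1, 7)
  clear (0,1): R0 −= (5)R1 → (1, 0, 4)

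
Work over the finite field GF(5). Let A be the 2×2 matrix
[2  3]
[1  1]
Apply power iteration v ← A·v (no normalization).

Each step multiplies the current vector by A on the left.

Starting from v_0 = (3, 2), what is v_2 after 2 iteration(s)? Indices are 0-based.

v_0 = (3, 2).
v_1 = A·v_0 = (2, 0).
v_2 = A·v_1 = (4, 2).

v_2 = (4, 2)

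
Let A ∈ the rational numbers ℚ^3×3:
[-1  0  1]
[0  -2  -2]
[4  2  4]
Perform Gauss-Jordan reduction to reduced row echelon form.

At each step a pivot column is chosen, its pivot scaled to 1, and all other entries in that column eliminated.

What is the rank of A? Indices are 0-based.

pivot(0,0)=-1: scale R0 → (1, 0, -1)
  clear (2,0): R2 −= (4)R0 → (0, 2, 8)
pivot(1,1)=-2: scale R1 → (0, 1, 1)
  clear (2,1): R2 −= (2)R1 → (0, 0, 6)
pivot(2,2)=6: scale R2 → (0, 0, 1)
  clear (0,2): R0 −= (-1)R2 → (1, 0, 0)
  clear (1,2): R1 −= (1)R2 → (0, 1, 0)

rank = 3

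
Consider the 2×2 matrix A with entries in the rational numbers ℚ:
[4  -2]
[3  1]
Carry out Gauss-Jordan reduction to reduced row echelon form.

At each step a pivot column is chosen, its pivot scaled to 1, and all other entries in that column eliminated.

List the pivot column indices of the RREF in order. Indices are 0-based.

pivot columns: 0, 1

[1] R0 /= 4  ⇒  (1, -1/2)
     R1 -= 3·R0  ⇒  (0, 5/2)
[2] R1 /= 5/2  ⇒  (0, 1)
     R0 -= -1/2·R1  ⇒  (1, 0)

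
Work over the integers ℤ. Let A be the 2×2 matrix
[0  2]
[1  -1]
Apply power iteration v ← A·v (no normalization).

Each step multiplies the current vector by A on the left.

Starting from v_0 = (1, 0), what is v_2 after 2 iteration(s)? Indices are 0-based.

v_0 = (1, 0).
v_1 = A·v_0 = (0, 1).
v_2 = A·v_1 = (2, -1).

v_2 = (2, -1)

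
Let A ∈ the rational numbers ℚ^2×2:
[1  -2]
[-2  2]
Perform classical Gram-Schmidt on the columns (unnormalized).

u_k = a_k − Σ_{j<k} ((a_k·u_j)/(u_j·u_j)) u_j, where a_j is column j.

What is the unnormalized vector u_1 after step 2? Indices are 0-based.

u_1 = (-4/5, -2/5)

Step 1: u_0 = a_0 = (1, -2).
Step 2: u_1 = a_1 − (-6/5)·u_0 = (-4/5, -2/5).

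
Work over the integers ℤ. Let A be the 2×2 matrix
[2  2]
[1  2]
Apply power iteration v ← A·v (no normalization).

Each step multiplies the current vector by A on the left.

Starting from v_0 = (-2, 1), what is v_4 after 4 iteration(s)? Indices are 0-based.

v_0 = (-2, 1).
v_1 = A·v_0 = (-2, 0).
v_2 = A·v_1 = (-4, -2).
v_3 = A·v_2 = (-12, -8).
v_4 = A·v_3 = (-40, -28).

v_4 = (-40, -28)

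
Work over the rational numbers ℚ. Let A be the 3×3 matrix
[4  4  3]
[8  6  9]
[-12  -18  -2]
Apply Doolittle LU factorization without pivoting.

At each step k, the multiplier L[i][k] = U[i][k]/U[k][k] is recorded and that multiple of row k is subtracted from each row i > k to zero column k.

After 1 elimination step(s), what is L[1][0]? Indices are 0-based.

k=0: U[0][0]=4
  eliminate (1,0): mult=2, new row 1: (0, -2, 3); set L[1][0]=2
  eliminate (2,0): mult=-3, new row 2: (0, -6, 7); set L[2][0]=-3

L[1][0] = 2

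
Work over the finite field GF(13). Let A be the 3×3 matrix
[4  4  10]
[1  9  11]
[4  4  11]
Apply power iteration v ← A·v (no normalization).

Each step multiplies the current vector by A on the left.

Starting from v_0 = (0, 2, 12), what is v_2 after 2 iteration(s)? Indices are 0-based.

v_0 = (0, 2, 12).
v_1 = A·v_0 = (11, 7, 10).
v_2 = A·v_1 = (3, 2, 0).

v_2 = (3, 2, 0)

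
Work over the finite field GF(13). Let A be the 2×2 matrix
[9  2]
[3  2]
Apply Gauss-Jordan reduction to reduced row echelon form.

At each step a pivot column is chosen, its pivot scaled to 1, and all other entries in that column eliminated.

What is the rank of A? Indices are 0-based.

[1] R0 /= 9  ⇒  (1, 6)
     R1 -= 3·R0  ⇒  (0, 10)
[2] R1 /= 10  ⇒  (0, 1)
     R0 -= 6·R1  ⇒  (1, 0)

rank = 2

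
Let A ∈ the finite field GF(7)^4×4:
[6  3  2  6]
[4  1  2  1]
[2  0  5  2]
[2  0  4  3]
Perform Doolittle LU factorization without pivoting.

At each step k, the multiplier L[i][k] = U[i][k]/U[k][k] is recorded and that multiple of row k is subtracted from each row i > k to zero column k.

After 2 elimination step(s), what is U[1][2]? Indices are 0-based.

Step 1: pivot at (0,0) is 6.
  row1 ← row1 − (3)·row0  ⇒  L[1][0]=3, U row1=(0, 6, 3, 4)
  row2 ← row2 − (5)·row0  ⇒  L[2][0]=5, U row2=(0, 6, 2, 0)
  row3 ← row3 − (5)·row0  ⇒  L[3][0]=5, U row3=(0, 6, 1, 1)
Step 2: pivot at (1,1) is 6.
  row2 ← row2 − (1)·row1  ⇒  L[2][1]=1, U row2=(0, 0, 6, 3)
  row3 ← row3 − (1)·row1  ⇒  L[3][1]=1, U row3=(0, 0, 5, 4)

U[1][2] = 3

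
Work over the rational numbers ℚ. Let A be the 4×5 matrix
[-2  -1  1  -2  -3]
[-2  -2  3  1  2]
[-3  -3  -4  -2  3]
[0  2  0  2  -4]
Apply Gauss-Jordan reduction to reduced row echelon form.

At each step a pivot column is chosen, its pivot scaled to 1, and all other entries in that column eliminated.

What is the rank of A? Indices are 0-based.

rank = 4

[1] R0 /= -2  ⇒  (1, 1/2, -1/2, 1, 3/2)
     R1 -= -2·R0  ⇒  (0, -1, 2, 3, 5)
     R2 -= -3·R0  ⇒  (0, -3/2, -11/2, 1, 15/2)
[2] R1 /= -1  ⇒  (0, 1, -2, -3, -5)
     R0 -= 1/2·R1  ⇒  (1, 0, 1/2, 5/2, 4)
     R2 -= -3/2·R1  ⇒  (0, 0, -17/2, -7/2, 0)
     R3 -= 2·R1  ⇒  (0, 0, 4, 8, 6)
[3] R2 /= -17/2  ⇒  (0, 0, 1, 7/17, 0)
     R0 -= 1/2·R2  ⇒  (1, 0, 0, 39/17, 4)
     R1 -= -2·R2  ⇒  (0, 1, 0, -37/17, -5)
     R3 -= 4·R2  ⇒  (0, 0, 0, 108/17, 6)
[4] R3 /= 108/17  ⇒  (0, 0, 0, 1, 17/18)
     R0 -= 39/17·R3  ⇒  (1, 0, 0, 0, 11/6)
     R1 -= -37/17·R3  ⇒  (0, 1, 0, 0, -53/18)
     R2 -= 7/17·R3  ⇒  (0, 0, 1, 0, -7/18)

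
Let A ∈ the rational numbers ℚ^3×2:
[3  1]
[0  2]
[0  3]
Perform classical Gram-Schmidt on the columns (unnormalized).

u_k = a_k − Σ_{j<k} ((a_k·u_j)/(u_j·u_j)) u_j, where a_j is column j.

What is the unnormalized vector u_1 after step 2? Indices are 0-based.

Step 1: u_0 = a_0 = (3, 0, 0).
Step 2: u_1 = a_1 − (1/3)·u_0 = (0, 2, 3).

u_1 = (0, 2, 3)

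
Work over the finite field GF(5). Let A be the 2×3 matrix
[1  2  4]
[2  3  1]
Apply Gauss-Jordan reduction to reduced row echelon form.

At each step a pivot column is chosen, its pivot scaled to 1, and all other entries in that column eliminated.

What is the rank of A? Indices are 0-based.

rank = 2

pivot(0,0)=1: scale R0 → (1, 2, 4)
  clear (1,0): R1 −= (2)R0 → (0, 4, 3)
pivot(1,1)=4: scale R1 → (0, 1, 2)
  clear (0,1): R0 −= (2)R1 → (1, 0, 0)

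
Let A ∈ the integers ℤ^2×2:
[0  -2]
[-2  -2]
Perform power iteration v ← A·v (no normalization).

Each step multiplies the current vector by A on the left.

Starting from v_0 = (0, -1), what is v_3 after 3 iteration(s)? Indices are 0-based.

v_3 = (16, 24)

v_0 = (0, -1).
v_1 = A·v_0 = (2, 2).
v_2 = A·v_1 = (-4, -8).
v_3 = A·v_2 = (16, 24).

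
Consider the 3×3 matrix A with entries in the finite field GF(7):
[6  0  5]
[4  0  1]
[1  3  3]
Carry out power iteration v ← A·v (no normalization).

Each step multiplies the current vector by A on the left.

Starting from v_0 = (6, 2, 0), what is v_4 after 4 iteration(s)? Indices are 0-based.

v_4 = (4, 5, 2)

v_0 = (6, 2, 0).
v_1 = A·v_0 = (1, 3, 5).
v_2 = A·v_1 = (3, 2, 4).
v_3 = A·v_2 = (3, 2, 0).
v_4 = A·v_3 = (4, 5, 2).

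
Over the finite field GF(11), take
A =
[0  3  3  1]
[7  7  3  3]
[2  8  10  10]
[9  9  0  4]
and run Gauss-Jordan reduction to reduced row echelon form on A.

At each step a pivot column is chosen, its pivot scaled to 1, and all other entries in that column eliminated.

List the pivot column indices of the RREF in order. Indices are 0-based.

step 1: exchange rows 0,1
step 1: normalize row 0 (÷7) = (1, 1, 2, 2)
  row 2: subtract 2×row0 = (0, 6, 6, 6)
  row 3: subtract 9×row0 = (0, 0, 4, 8)
step 2: normalize row 1 (÷3) = (0, 1, 1, 4)
  row 0: subtract 1×row1 = (1, 0, 1, 9)
  row 2: subtract 6×row1 = (0, 0, 0, 4)
step 3: exchange rows 2,3
step 3: normalize row 2 (÷4) = (0, 0, 1, 2)
  row 0: subtract 1×row2 = (1, 0, 0, 7)
  row 1: subtract 1×row2 = (0, 1, 0, 2)
step 4: normalize row 3 (÷4) = (0, 0, 0, 1)
  row 0: subtract 7×row3 = (1, 0, 0, 0)
  row 1: subtract 2×row3 = (0, 1, 0, 0)
  row 2: subtract 2×row3 = (0, 0, 1, 0)

pivot columns: 0, 1, 2, 3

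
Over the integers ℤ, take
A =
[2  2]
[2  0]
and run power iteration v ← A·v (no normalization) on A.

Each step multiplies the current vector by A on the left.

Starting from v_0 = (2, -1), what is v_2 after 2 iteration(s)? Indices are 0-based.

v_2 = (12, 4)

v_0 = (2, -1).
v_1 = A·v_0 = (2, 4).
v_2 = A·v_1 = (12, 4).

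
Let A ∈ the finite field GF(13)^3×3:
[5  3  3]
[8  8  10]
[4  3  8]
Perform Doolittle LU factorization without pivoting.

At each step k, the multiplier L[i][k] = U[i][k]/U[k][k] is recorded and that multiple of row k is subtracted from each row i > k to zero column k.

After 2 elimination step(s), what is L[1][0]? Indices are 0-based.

Step 1: pivot at (0,0) is 5.
  row1 ← row1 − (12)·row0  ⇒  L[1][0]=12, U row1=(0, 11, 0)
  row2 ← row2 − (6)·row0  ⇒  L[2][0]=6, U row2=(0, 11, 3)
Step 2: pivot at (1,1) is 11.
  row2 ← row2 − (1)·row1  ⇒  L[2][1]=1, U row2=(0, 0, 3)

L[1][0] = 12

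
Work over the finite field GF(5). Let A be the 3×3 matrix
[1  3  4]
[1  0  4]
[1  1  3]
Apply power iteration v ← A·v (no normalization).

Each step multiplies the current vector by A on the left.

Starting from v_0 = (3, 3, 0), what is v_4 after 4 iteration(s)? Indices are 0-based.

v_0 = (3, 3, 0).
v_1 = A·v_0 = (2, 3, 1).
v_2 = A·v_1 = (0, 1, 3).
v_3 = A·v_2 = (0, 2, 0).
v_4 = A·v_3 = (1, 0, 2).

v_4 = (1, 0, 2)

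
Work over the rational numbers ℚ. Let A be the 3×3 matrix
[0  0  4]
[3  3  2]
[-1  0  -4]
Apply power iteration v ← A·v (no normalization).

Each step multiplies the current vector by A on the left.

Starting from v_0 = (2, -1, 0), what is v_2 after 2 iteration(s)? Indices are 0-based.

v_2 = (-8, 5, 8)

v_0 = (2, -1, 0).
v_1 = A·v_0 = (0, 3, -2).
v_2 = A·v_1 = (-8, 5, 8).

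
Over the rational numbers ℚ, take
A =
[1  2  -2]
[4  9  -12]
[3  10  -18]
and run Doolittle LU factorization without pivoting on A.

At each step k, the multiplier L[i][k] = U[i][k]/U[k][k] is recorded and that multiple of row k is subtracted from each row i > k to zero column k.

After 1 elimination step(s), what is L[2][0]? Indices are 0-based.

L[2][0] = 3

[col 0] pivot 1
  R1 -= 4*R0 → (0, 1, -4)  (L[1][0] := 4)
  R2 -= 3*R0 → (0, 4, -12)  (L[2][0] := 3)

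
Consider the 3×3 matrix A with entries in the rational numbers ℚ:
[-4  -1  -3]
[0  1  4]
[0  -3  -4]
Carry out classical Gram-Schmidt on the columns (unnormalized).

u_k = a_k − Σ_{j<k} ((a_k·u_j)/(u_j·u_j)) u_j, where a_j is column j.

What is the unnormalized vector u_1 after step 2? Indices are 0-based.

u_1 = (0, 1, -3)

Step 1: u_0 = a_0 = (-4, 0, 0).
Step 2: u_1 = a_1 − (1/4)·u_0 = (0, 1, -3).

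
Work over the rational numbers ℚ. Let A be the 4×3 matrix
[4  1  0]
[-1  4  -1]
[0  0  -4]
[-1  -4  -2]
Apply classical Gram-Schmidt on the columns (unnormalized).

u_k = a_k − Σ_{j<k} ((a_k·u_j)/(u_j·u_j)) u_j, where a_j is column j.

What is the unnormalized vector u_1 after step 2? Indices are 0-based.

Step 1: u_0 = a_0 = (4, -1, 0, -1).
Step 2: u_1 = a_1 − (2/9)·u_0 = (1/9, 38/9, 0, -34/9).

u_1 = (1/9, 38/9, 0, -34/9)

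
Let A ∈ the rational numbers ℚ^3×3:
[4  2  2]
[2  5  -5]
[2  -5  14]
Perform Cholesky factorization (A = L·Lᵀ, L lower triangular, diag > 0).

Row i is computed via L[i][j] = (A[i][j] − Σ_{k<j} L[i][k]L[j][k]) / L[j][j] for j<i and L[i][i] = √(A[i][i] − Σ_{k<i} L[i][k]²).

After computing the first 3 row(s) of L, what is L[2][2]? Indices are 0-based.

L[2][2] = 2

Step 1: L[0][0] = √(4) = 2.
  L[1][0] = (2) / L[0][0] = 1.
Step 2: L[1][1] = √(4) = 2.
  L[2][0] = (2) / L[0][0] = 1.
  L[2][1] = (-6) / L[1][1] = -3.
Step 3: L[2][2] = √(4) = 2.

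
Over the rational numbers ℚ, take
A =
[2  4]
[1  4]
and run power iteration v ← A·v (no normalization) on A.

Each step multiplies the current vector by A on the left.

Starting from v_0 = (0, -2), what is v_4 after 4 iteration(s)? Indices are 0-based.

v_4 = (-1344, -1088)

v_0 = (0, -2).
v_1 = A·v_0 = (-8, -8).
v_2 = A·v_1 = (-48, -40).
v_3 = A·v_2 = (-256, -208).
v_4 = A·v_3 = (-1344, -1088).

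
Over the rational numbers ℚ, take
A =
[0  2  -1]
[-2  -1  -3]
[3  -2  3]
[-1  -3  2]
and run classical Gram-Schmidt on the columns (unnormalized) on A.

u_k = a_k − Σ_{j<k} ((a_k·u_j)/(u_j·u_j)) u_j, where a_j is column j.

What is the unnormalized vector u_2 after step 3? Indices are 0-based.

u_2 = (31/251, -448/251, -198/251, 302/251)

Step 1: u_0 = a_0 = (0, -2, 3, -1).
Step 2: u_1 = a_1 − (-1/14)·u_0 = (2, -8/7, -25/14, -43/14).
Step 3: u_2 = a_2 − (13/14)·u_0 − (-141/251)·u_1 = (31/251, -448/251, -198/251, 302/251).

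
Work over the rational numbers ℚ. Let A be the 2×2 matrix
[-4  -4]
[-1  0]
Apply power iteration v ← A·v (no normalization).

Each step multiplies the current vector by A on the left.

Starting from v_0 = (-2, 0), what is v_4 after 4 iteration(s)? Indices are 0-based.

v_4 = (-928, -192)

v_0 = (-2, 0).
v_1 = A·v_0 = (8, 2).
v_2 = A·v_1 = (-40, -8).
v_3 = A·v_2 = (192, 40).
v_4 = A·v_3 = (-928, -192).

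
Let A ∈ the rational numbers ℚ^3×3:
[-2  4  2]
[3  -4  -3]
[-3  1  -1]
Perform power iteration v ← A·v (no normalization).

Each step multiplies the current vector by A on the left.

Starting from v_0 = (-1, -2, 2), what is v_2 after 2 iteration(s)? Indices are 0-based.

v_0 = (-1, -2, 2).
v_1 = A·v_0 = (-2, -1, -1).
v_2 = A·v_1 = (-2, 1, 6).

v_2 = (-2, 1, 6)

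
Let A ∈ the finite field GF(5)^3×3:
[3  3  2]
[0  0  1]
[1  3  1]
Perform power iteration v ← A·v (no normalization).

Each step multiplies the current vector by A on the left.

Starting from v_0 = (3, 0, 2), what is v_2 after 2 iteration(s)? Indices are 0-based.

v_0 = (3, 0, 2).
v_1 = A·v_0 = (3, 2, 0).
v_2 = A·v_1 = (0, 0, 4).

v_2 = (0, 0, 4)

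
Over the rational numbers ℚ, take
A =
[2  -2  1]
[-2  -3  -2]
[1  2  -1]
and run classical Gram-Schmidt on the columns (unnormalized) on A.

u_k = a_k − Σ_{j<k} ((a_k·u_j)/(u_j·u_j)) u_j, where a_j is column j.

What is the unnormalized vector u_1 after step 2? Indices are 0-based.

Step 1: u_0 = a_0 = (2, -2, 1).
Step 2: u_1 = a_1 − (4/9)·u_0 = (-26/9, -19/9, 14/9).

u_1 = (-26/9, -19/9, 14/9)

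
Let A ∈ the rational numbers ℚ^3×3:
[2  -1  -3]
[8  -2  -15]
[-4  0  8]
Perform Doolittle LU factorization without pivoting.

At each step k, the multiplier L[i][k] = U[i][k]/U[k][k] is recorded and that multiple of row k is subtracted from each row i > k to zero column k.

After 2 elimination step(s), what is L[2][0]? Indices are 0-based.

Step 1: pivot at (0,0) is 2.
  row1 ← row1 − (4)·row0  ⇒  L[1][0]=4, U row1=(0, 2, -3)
  row2 ← row2 − (-2)·row0  ⇒  L[2][0]=-2, U row2=(0, -2, 2)
Step 2: pivot at (1,1) is 2.
  row2 ← row2 − (-1)·row1  ⇒  L[2][1]=-1, U row2=(0, 0, -1)

L[2][0] = -2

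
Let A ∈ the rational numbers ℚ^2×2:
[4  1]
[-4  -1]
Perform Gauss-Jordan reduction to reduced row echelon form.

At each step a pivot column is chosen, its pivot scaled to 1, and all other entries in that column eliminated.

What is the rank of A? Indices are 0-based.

pivot(0,0)=4: scale R0 → (1, 1/4)
  clear (1,0): R1 −= (-4)R0 → (0, 0)
col 1: no nonzero at/below row 1; advance.

rank = 1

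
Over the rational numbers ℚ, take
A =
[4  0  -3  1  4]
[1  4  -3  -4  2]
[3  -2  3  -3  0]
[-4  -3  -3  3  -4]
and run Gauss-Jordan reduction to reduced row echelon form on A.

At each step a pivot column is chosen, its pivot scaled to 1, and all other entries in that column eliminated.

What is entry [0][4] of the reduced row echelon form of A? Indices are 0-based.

step 1: normalize row 0 (÷4) = (1, 0, -3/4, 1/4, 1)
  row 1: subtract 1×row0 = (0, 4, -9/4, -17/4, 1)
  row 2: subtract 3×row0 = (0, -2, 21/4, -15/4, -3)
  row 3: subtract -4×row0 = (0, -3, -6, 4, 0)
step 2: normalize row 1 (÷4) = (0, 1, -9/16, -17/16, 1/4)
  row 2: subtract -2×row1 = (0, 0, 33/8, -47/8, -5/2)
  row 3: subtract -3×row1 = (0, 0, -123/16, 13/16, 3/4)
step 3: normalize row 2 (÷33/8) = (0, 0, 1, -47/33, -20/33)
  row 0: subtract -3/4×row2 = (1, 0, 0, -9/11, 6/11)
  row 1: subtract -9/16×row2 = (0, 1, 0, -41/22, -1/11)
  row 3: subtract -123/16×row2 = (0, 0, 0, -223/22, -43/11)
step 4: normalize row 3 (÷-223/22) = (0, 0, 0, 1, 86/223)
  row 0: subtract -9/11×row3 = (1, 0, 0, 0, 192/223)
  row 1: subtract -41/22×row3 = (0, 1, 0, 0, 140/223)
  row 2: subtract -47/33×row3 = (0, 0, 1, 0, -38/669)

M[0][4] = 192/223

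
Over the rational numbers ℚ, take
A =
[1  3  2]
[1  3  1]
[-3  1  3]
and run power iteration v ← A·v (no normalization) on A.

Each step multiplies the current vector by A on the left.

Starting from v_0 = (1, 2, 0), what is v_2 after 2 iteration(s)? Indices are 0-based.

v_0 = (1, 2, 0).
v_1 = A·v_0 = (7, 7, -1).
v_2 = A·v_1 = (26, 27, -17).

v_2 = (26, 27, -17)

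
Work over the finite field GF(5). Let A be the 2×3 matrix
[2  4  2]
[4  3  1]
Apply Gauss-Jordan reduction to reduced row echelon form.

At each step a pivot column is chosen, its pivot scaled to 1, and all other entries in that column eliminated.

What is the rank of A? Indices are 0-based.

rank = 2

step 1: normalize row 0 (÷2) = (1, 2, 1)
  row 1: subtract 4×row0 = (0, 0, 2)
skip col 1 (zero from row 1)
step 2: normalize row 1 (÷2) = (0, 0, 1)
  row 0: subtract 1×row1 = (1, 2, 0)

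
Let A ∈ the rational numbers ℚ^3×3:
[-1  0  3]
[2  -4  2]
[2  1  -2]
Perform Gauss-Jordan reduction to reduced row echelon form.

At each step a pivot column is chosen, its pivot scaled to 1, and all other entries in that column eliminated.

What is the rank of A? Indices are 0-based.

rank = 3

pivot(0,0)=-1: scale R0 → (1, 0, -3)
  clear (1,0): R1 −= (2)R0 → (0, -4, 8)
  clear (2,0): R2 −= (2)R0 → (0, 1, 4)
pivot(1,1)=-4: scale R1 → (0, 1, -2)
  clear (2,1): R2 −= (1)R1 → (0, 0, 6)
pivot(2,2)=6: scale R2 → (0, 0, 1)
  clear (0,2): R0 −= (-3)R2 → (1, 0, 0)
  clear (1,2): R1 −= (-2)R2 → (0, 1, 0)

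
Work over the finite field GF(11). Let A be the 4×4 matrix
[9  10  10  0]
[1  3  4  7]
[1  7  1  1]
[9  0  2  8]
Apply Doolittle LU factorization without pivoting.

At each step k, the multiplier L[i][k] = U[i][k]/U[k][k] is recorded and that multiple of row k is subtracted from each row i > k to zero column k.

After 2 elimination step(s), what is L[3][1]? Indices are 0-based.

[col 0] pivot 9
  R1 -= 5*R0 → (0, 8, 9, 7)  (L[1][0] := 5)
  R2 -= 5*R0 → (0, 1, 6, 1)  (L[2][0] := 5)
  R3 -= 1*R0 → (0, 1, 3, 8)  (L[3][0] := 1)
[col 1] pivot 8
  R2 -= 7*R1 → (0, 0, 9, 7)  (L[2][1] := 7)
  R3 -= 7*R1 → (0, 0, 6, 3)  (L[3][1] := 7)

L[3][1] = 7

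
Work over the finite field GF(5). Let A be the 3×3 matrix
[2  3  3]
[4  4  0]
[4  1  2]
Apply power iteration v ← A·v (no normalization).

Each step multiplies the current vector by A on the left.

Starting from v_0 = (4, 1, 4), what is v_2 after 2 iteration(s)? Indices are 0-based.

v_0 = (4, 1, 4).
v_1 = A·v_0 = (3, 0, 0).
v_2 = A·v_1 = (1, 2, 2).

v_2 = (1, 2, 2)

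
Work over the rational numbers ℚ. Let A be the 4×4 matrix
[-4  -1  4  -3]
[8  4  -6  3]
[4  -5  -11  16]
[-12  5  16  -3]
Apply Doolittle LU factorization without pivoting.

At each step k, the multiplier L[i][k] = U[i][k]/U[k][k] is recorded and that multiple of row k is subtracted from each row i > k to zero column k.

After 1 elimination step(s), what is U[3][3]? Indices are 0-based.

Step 1: pivot at (0,0) is -4.
  row1 ← row1 − (-2)·row0  ⇒  L[1][0]=-2, U row1=(0, 2, 2, -3)
  row2 ← row2 − (-1)·row0  ⇒  L[2][0]=-1, U row2=(0, -6, -7, 13)
  row3 ← row3 − (3)·row0  ⇒  L[3][0]=3, U row3=(0, 8, 4, 6)

U[3][3] = 6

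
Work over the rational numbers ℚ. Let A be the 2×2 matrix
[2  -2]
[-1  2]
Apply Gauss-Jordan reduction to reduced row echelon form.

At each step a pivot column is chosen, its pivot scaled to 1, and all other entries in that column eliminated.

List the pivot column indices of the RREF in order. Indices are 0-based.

pivot columns: 0, 1

pivot(0,0)=2: scale R0 → (1, -1)
  clear (1,0): R1 −= (-1)R0 → (0, 1)
pivot(1,1)=1: scale R1 → (0, 1)
  clear (0,1): R0 −= (-1)R1 → (1, 0)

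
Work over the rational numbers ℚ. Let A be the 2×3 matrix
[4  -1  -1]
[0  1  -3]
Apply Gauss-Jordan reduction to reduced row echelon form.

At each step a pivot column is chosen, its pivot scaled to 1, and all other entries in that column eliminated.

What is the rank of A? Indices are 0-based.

step 1: normalize row 0 (÷4) = (1, -1/4, -1/4)
step 2: normalize row 1 (÷1) = (0, 1, -3)
  row 0: subtract -1/4×row1 = (1, 0, -1)

rank = 2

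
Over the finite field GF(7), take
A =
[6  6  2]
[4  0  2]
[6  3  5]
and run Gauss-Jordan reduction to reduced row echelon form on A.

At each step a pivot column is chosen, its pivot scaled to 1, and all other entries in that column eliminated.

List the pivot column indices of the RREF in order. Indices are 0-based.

step 1: normalize row 0 (÷6) = (1, 1, 5)
  row 1: subtract 4×row0 = (0, 3, 3)
  row 2: subtract 6×row0 = (0, 4, 3)
step 2: normalize row 1 (÷3) = (0, 1, 1)
  row 0: subtract 1×row1 = (1, 0, 4)
  row 2: subtract 4×row1 = (0, 0, 6)
step 3: normalize row 2 (÷6) = (0, 0, 1)
  row 0: subtract 4×row2 = (1, 0, 0)
  row 1: subtract 1×row2 = (0, 1, 0)

pivot columns: 0, 1, 2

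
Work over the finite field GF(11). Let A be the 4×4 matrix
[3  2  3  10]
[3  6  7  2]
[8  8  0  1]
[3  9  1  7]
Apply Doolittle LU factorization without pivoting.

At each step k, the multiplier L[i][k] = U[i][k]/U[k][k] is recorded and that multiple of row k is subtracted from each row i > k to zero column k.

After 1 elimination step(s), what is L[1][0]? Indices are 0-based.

L[1][0] = 1

Step 1: pivot at (0,0) is 3.
  row1 ← row1 − (1)·row0  ⇒  L[1][0]=1, U row1=(0, 4, 4, 3)
  row2 ← row2 − (10)·row0  ⇒  L[2][0]=10, U row2=(0, 10, 3, 0)
  row3 ← row3 − (1)·row0  ⇒  L[3][0]=1, U row3=(0, 7, 9, 8)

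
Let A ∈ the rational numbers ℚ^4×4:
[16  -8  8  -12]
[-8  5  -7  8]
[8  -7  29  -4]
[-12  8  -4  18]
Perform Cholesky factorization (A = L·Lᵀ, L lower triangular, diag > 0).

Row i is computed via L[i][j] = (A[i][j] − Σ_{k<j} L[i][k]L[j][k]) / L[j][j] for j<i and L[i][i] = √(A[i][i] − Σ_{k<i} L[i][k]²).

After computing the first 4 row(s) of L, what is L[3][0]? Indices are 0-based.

Step 1: L[0][0] = √(16) = 4.
  L[1][0] = (-8) / L[0][0] = -2.
Step 2: L[1][1] = √(1) = 1.
  L[2][0] = (8) / L[0][0] = 2.
  L[2][1] = (-3) / L[1][1] = -3.
Step 3: L[2][2] = √(16) = 4.
  L[3][0] = (-12) / L[0][0] = -3.
  L[3][1] = (2) / L[1][1] = 2.
  L[3][2] = (8) / L[2][2] = 2.
Step 4: L[3][3] = √(1) = 1.

L[3][0] = -3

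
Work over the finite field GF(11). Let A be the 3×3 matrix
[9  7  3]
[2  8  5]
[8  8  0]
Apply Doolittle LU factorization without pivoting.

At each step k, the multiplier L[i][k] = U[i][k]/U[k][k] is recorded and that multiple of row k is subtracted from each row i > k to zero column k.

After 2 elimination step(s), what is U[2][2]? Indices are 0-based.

U[2][2] = 6

[col 0] pivot 9
  R1 -= 10*R0 → (0, 4, 8)  (L[1][0] := 10)
  R2 -= 7*R0 → (0, 3, 1)  (L[2][0] := 7)
[col 1] pivot 4
  R2 -= 9*R1 → (0, 0, 6)  (L[2][1] := 9)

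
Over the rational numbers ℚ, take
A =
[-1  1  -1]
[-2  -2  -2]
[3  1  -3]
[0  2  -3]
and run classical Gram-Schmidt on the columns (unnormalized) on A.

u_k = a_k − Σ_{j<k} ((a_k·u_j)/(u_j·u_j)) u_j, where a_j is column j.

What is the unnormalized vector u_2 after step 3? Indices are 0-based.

u_2 = (-6/13, -42/13, -30/13, -24/13)

Step 1: u_0 = a_0 = (-1, -2, 3, 0).
Step 2: u_1 = a_1 − (3/7)·u_0 = (10/7, -8/7, -2/7, 2).
Step 3: u_2 = a_2 − (-2/7)·u_0 − (-15/26)·u_1 = (-6/13, -42/13, -30/13, -24/13).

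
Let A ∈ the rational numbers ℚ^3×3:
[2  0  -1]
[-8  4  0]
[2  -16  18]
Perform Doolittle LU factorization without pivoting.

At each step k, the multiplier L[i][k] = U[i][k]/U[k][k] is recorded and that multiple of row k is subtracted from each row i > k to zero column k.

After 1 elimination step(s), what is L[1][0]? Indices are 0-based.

k=0: U[0][0]=2
  eliminate (1,0): mult=-4, new row 1: (0, 4, -4); set L[1][0]=-4
  eliminate (2,0): mult=1, new row 2: (0, -16, 19); set L[2][0]=1

L[1][0] = -4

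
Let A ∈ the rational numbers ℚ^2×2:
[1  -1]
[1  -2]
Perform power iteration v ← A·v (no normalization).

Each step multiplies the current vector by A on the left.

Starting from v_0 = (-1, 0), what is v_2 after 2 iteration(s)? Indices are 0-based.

v_2 = (0, 1)

v_0 = (-1, 0).
v_1 = A·v_0 = (-1, -1).
v_2 = A·v_1 = (0, 1).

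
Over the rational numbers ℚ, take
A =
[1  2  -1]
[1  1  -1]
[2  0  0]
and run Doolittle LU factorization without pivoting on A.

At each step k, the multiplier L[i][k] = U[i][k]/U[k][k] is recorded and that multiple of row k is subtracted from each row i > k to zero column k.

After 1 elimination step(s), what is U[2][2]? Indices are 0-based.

U[2][2] = 2

[col 0] pivot 1
  R1 -= 1*R0 → (0, -1, 0)  (L[1][0] := 1)
  R2 -= 2*R0 → (0, -4, 2)  (L[2][0] := 2)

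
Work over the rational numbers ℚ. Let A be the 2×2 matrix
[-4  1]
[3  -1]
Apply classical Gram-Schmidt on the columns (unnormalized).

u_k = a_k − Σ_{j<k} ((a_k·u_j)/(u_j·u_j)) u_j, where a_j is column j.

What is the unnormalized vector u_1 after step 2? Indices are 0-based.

Step 1: u_0 = a_0 = (-4, 3).
Step 2: u_1 = a_1 − (-7/25)·u_0 = (-3/25, -4/25).

u_1 = (-3/25, -4/25)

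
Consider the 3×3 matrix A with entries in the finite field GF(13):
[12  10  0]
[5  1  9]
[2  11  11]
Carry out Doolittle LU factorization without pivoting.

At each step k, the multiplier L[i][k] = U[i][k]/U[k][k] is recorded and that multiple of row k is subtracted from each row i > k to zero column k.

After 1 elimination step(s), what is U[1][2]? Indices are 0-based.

k=0: U[0][0]=12
  eliminate (1,0): mult=8, new row 1: (0, 12, 9); set L[1][0]=8
  eliminate (2,0): mult=11, new row 2: (0, 5, 11); set L[2][0]=11

U[1][2] = 9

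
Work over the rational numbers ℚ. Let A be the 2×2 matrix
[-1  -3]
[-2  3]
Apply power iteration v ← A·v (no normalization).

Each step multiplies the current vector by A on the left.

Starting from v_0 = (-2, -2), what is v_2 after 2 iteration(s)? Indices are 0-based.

v_0 = (-2, -2).
v_1 = A·v_0 = (8, -2).
v_2 = A·v_1 = (-2, -22).

v_2 = (-2, -22)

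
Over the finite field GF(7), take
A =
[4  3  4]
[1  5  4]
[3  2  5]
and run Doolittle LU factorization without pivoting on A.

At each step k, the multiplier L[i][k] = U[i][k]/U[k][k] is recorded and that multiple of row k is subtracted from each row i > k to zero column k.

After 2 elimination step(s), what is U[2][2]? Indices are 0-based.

Step 1: pivot at (0,0) is 4.
  row1 ← row1 − (2)·row0  ⇒  L[1][0]=2, U row1=(0, 6, 3)
  row2 ← row2 − (6)·row0  ⇒  L[2][0]=6, U row2=(0, 5, 2)
Step 2: pivot at (1,1) is 6.
  row2 ← row2 − (2)·row1  ⇒  L[2][1]=2, U row2=(0, 0, 3)

U[2][2] = 3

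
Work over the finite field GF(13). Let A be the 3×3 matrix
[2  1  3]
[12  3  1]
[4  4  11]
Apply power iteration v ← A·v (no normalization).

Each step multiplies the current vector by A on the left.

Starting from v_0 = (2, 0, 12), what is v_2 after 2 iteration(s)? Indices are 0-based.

v_2 = (3, 0, 11)

v_0 = (2, 0, 12).
v_1 = A·v_0 = (1, 10, 10).
v_2 = A·v_1 = (3, 0, 11).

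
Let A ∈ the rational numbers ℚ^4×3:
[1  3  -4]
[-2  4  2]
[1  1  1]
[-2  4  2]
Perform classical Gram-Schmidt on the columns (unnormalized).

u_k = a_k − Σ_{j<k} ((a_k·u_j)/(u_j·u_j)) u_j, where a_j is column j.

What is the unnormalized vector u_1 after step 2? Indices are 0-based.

Step 1: u_0 = a_0 = (1, -2, 1, -2).
Step 2: u_1 = a_1 − (-6/5)·u_0 = (21/5, 8/5, 11/5, 8/5).

u_1 = (21/5, 8/5, 11/5, 8/5)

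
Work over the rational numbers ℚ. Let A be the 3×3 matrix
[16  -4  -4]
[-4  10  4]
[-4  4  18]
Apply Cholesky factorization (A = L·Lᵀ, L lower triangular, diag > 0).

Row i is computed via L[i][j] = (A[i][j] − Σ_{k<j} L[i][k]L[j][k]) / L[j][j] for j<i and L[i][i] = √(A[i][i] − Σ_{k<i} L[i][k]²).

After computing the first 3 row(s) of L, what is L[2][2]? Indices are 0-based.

L[2][2] = 4

Step 1: L[0][0] = √(16) = 4.
  L[1][0] = (-4) / L[0][0] = -1.
Step 2: L[1][1] = √(9) = 3.
  L[2][0] = (-4) / L[0][0] = -1.
  L[2][1] = (3) / L[1][1] = 1.
Step 3: L[2][2] = √(16) = 4.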